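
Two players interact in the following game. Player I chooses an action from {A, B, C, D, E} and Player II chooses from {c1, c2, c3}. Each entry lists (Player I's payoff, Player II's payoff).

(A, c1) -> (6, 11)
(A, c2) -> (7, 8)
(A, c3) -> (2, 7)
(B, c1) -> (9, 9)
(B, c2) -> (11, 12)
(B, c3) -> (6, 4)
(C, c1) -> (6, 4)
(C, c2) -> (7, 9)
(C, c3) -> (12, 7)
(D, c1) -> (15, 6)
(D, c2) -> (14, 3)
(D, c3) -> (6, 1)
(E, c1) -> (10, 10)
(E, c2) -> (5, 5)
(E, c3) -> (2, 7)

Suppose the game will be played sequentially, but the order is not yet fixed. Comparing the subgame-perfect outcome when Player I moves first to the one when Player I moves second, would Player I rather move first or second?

If Player I leads: Player II's best replies are A→c1, B→c2, C→c2, D→c1, E→c1; Player I's induced payoffs 6, 11, 7, 15, 10; outcome (D, c1), payoffs (15, 6).
If Player II leads: Player I's best replies are c1→D, c2→D, c3→C; Player II's induced payoffs 6, 3, 7; outcome (C, c3), payoffs (12, 7).
Player I gets 15 moving first and 12 moving second, so Player I prefers to move first.

first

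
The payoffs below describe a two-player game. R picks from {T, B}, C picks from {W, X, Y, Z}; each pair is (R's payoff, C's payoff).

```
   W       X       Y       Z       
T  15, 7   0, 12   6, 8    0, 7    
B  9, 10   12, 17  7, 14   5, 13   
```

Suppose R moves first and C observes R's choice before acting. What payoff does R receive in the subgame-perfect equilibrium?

12

Backward induction with R moving first.
- T: C compares 7, 12, 8, 7 and picks X; R would get 0.
- B: C compares 10, 17, 14, 13 and picks X; R would get 12.
R's induced payoffs are 0, 12, so R commits to B. Subgame-perfect outcome: (B, X) with payoffs (12, 17).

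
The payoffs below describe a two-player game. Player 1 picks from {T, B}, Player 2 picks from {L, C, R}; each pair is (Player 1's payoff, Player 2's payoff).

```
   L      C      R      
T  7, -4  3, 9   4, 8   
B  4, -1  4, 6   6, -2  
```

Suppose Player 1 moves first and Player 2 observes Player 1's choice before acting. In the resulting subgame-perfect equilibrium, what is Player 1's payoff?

Backward induction with Player 1 moving first.
- T: Player 2 compares -4, 9, 8 and picks C; Player 1 would get 3.
- B: Player 2 compares -1, 6, -2 and picks C; Player 1 would get 4.
Maximizing over 3, 4, Player 1 chooses B. Subgame-perfect outcome: (B, C) with payoffs (4, 6).

4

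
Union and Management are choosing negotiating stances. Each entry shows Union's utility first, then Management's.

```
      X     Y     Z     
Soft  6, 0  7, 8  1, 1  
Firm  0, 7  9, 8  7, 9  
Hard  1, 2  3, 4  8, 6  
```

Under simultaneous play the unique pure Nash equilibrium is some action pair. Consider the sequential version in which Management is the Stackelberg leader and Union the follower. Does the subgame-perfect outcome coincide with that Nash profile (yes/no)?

no

Backward induction with Management moving first.
- X: Union compares 6, 0, 1 and picks Soft; Management would get 0.
- Y: Union compares 7, 9, 3 and picks Firm; Management would get 8.
- Z: Union compares 1, 7, 8 and picks Hard; Management would get 6.
Among 0, 8, 6, the best is 8 at Y. Subgame-perfect outcome: (Firm, Y) with payoffs (9, 8).
Now find the simultaneous Nash equilibrium.
Union's best replies: X→Soft; Y→Firm; Z→Hard.
Management's best replies: Soft→Y; Firm→Z; Hard→Z.
The unique mutual best reply is (Hard, Z), giving (8, 6).
Sequential outcome (Firm, Y) differs from the Nash profile (Hard, Z).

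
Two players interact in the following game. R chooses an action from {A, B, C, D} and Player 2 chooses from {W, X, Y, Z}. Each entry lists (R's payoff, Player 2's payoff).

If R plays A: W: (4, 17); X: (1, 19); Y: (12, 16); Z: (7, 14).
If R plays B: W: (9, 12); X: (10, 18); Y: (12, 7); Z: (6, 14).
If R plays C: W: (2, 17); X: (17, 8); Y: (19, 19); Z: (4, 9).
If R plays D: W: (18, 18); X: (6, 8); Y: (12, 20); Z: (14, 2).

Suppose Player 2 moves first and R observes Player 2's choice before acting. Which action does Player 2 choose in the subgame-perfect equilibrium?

Solve by backward induction (Player 2 leads).
- W: BR = D, leader payoff 18.
- X: BR = C, leader payoff 8.
- Y: BR = C, leader payoff 19.
- Z: BR = D, leader payoff 2.
Maximizing over 18, 8, 19, 2, Player 2 chooses Y. Subgame-perfect outcome: (C, Y) with payoffs (19, 19).

Y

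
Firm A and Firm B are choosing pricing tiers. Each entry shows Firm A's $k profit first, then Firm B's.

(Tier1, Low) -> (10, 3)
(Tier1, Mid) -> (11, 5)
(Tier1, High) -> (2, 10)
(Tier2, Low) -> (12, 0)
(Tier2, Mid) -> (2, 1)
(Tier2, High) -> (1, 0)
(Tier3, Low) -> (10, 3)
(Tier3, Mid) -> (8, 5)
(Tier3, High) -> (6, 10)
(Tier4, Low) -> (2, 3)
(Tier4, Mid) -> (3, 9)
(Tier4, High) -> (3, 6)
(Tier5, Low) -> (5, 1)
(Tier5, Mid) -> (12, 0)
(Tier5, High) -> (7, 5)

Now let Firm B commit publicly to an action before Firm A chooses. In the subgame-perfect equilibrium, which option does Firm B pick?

Work backward from Firm A's decision.
- Low: Firm A compares 10, 12, 10, 2, 5 and picks Tier2; Firm B would get 0.
- Mid: Firm A compares 11, 2, 8, 3, 12 and picks Tier5; Firm B would get 0.
- High: Firm A compares 2, 1, 6, 3, 7 and picks Tier5; Firm B would get 5.
Among 0, 0, 5, the best is 5 at High. Subgame-perfect outcome: (Tier5, High) with payoffs (7, 5).

High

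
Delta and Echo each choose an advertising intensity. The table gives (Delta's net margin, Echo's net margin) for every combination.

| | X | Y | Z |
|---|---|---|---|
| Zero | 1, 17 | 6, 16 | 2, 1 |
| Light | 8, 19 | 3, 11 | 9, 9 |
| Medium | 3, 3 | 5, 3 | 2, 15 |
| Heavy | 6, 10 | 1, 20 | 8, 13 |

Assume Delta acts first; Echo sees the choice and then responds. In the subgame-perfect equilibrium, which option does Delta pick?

Light

Solve by backward induction (Delta leads).
- Zero: Echo compares 17, 16, 1 and picks X; Delta would get 1.
- Light: Echo compares 19, 11, 9 and picks X; Delta would get 8.
- Medium: Echo compares 3, 3, 15 and picks Z; Delta would get 2.
- Heavy: Echo compares 10, 20, 13 and picks Y; Delta would get 1.
Among 1, 8, 2, 1, the best is 8 at Light. Subgame-perfect outcome: (Light, X) with payoffs (8, 19).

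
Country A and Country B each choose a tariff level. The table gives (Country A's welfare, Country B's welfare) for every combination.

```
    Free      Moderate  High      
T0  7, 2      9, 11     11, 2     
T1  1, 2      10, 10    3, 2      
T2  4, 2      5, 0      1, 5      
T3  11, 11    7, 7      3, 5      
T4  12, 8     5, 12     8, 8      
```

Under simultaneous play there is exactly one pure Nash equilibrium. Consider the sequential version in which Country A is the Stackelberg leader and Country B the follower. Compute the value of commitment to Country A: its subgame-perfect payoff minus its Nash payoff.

Work backward from Country B's decision.
- T0 → Country B plays Moderate (best of 2, 11, 2); Country A gets 9.
- T1 → Country B plays Moderate (best of 2, 10, 2); Country A gets 10.
- T2 → Country B plays High (best of 2, 0, 5); Country A gets 1.
- T3 → Country B plays Free (best of 11, 7, 5); Country A gets 11.
- T4 → Country B plays Moderate (best of 8, 12, 8); Country A gets 5.
Country A's induced payoffs are 9, 10, 1, 11, 5, so Country A commits to T3. Subgame-perfect outcome: (T3, Free) with payoffs (11, 11).
For the simultaneous game, intersect best replies.
Country A's best replies: Free→T4; Moderate→T1; High→T0.
Country B's best replies: T0→Moderate; T1→Moderate; T2→High; T3→Free; T4→Moderate.
Only (T1, Moderate) has each player best-responding; Nash payoffs (10, 10).
Country A's commitment gain: 11 − 10 = 1.

1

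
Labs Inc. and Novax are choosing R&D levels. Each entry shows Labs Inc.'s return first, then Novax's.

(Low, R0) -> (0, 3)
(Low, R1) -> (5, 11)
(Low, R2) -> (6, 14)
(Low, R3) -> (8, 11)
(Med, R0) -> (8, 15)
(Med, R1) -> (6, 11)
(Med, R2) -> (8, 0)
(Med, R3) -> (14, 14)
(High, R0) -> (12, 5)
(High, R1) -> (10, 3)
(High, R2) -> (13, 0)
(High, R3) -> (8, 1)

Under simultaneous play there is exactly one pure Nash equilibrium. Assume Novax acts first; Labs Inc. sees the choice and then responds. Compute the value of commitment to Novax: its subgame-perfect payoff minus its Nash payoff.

9

Backward induction with Novax moving first.
- R0: BR = High, leader payoff 5.
- R1: BR = High, leader payoff 3.
- R2: BR = High, leader payoff 0.
- R3: BR = Med, leader payoff 14.
Among 5, 3, 0, 14, the best is 14 at R3. Subgame-perfect outcome: (Med, R3) with payoffs (14, 14).
Under simultaneous play:
Labs Inc.'s best replies: R0→High; R1→High; R2→High; R3→Med.
Novax's best replies: Low→R2; Med→R0; High→R0.
The unique mutual best reply is (High, R0), giving (12, 5).
Novax's commitment gain: 14 − 5 = 9.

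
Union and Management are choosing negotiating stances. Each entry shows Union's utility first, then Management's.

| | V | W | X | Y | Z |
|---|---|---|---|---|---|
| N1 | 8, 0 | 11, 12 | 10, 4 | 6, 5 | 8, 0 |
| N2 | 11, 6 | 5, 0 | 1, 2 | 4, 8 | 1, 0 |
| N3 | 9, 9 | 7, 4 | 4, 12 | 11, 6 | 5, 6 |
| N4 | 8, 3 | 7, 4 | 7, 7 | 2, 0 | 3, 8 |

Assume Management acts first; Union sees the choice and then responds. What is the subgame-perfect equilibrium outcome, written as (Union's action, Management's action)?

(N1, W)

Solve by backward induction (Management leads).
- V: BR = N2, leader payoff 6.
- W: BR = N1, leader payoff 12.
- X: BR = N1, leader payoff 4.
- Y: BR = N3, leader payoff 6.
- Z: BR = N1, leader payoff 0.
Management's induced payoffs are 6, 12, 4, 6, 0, so Management commits to W. Subgame-perfect outcome: (N1, W) with payoffs (11, 12).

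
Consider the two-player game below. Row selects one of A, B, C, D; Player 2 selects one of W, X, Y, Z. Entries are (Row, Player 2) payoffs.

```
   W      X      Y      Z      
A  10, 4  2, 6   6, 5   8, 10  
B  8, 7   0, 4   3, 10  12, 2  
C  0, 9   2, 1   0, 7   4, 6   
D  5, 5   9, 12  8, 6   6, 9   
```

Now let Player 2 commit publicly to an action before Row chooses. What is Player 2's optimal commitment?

X

Solve by backward induction (Player 2 leads).
- W: BR = A, leader payoff 4.
- X: BR = D, leader payoff 12.
- Y: BR = D, leader payoff 6.
- Z: BR = B, leader payoff 2.
Player 2's induced payoffs are 4, 12, 6, 2, so Player 2 commits to X. Subgame-perfect outcome: (D, X) with payoffs (9, 12).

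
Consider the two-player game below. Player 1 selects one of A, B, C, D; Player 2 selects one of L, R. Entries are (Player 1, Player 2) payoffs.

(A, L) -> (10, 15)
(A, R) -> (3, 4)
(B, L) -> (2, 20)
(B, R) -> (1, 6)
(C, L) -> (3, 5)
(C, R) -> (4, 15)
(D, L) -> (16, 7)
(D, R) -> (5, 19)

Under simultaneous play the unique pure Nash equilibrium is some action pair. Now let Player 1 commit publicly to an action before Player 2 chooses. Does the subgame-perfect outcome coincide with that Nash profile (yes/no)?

no

Work backward from Player 2's decision.
- A → Player 2 plays L (best of 15, 4); Player 1 gets 10.
- B → Player 2 plays L (best of 20, 6); Player 1 gets 2.
- C → Player 2 plays R (best of 5, 15); Player 1 gets 4.
- D → Player 2 plays R (best of 7, 19); Player 1 gets 5.
Maximizing over 10, 2, 4, 5, Player 1 chooses A. Subgame-perfect outcome: (A, L) with payoffs (10, 15).
Under simultaneous play:
Player 1's best replies: L→D; R→D.
Player 2's best replies: A→L; B→L; C→R; D→R.
The unique mutual best reply is (D, R), giving (5, 19).
Sequential outcome (A, L) differs from the Nash profile (D, R).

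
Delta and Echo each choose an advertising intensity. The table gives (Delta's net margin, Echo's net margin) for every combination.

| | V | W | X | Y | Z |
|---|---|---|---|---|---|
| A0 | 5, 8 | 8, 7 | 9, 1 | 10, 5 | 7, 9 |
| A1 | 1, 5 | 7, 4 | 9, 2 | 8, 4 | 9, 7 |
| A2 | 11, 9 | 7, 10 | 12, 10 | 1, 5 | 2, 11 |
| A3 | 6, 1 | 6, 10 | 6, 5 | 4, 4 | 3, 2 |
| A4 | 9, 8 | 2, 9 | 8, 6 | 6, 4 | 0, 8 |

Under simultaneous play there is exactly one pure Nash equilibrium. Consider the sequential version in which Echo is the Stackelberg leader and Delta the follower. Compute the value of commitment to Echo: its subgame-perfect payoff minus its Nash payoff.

3

Solve by backward induction (Echo leads).
- V: BR = A2, leader payoff 9.
- W: BR = A0, leader payoff 7.
- X: BR = A2, leader payoff 10.
- Y: BR = A0, leader payoff 5.
- Z: BR = A1, leader payoff 7.
Echo's induced payoffs are 9, 7, 10, 5, 7, so Echo commits to X. Subgame-perfect outcome: (A2, X) with payoffs (12, 10).
Now find the simultaneous Nash equilibrium.
Delta's best replies: V→A2; W→A0; X→A2; Y→A0; Z→A1.
Echo's best replies: A0→Z; A1→Z; A2→Z; A3→W; A4→W.
Only (A1, Z) has each player best-responding; Nash payoffs (9, 7).
Echo's commitment gain: 10 − 7 = 3.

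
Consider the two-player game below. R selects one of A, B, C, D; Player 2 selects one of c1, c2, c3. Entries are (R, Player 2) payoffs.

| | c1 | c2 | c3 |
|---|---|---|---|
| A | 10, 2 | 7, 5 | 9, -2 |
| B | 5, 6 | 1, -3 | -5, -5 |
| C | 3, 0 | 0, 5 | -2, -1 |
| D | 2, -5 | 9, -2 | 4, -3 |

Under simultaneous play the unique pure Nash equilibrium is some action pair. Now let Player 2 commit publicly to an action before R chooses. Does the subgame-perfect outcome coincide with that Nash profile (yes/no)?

no

Solve by backward induction (Player 2 leads).
- c1 → R plays A (best of 10, 5, 3, 2); Player 2 gets 2.
- c2 → R plays D (best of 7, 1, 0, 9); Player 2 gets -2.
- c3 → R plays A (best of 9, -5, -2, 4); Player 2 gets -2.
Player 2's induced payoffs are 2, -2, -2, so Player 2 commits to c1. Subgame-perfect outcome: (A, c1) with payoffs (10, 2).
For the simultaneous game, intersect best replies.
R's best replies: c1→A; c2→D; c3→A.
Player 2's best replies: A→c2; B→c1; C→c2; D→c2.
Only (D, c2) has each player best-responding; Nash payoffs (9, -2).
Sequential outcome (A, c1) differs from the Nash profile (D, c2).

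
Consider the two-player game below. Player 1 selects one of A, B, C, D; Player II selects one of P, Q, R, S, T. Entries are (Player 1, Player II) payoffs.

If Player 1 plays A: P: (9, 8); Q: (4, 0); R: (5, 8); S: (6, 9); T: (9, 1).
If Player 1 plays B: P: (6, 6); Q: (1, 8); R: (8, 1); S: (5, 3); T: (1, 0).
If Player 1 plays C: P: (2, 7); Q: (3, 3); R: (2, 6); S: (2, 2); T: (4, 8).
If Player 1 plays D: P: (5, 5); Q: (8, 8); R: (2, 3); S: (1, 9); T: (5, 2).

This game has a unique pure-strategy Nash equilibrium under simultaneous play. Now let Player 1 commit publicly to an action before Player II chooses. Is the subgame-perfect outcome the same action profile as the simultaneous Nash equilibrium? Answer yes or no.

Backward induction with Player 1 moving first.
- A → Player II plays S (best of 8, 0, 8, 9, 1); Player 1 gets 6.
- B → Player II plays Q (best of 6, 8, 1, 3, 0); Player 1 gets 1.
- C → Player II plays T (best of 7, 3, 6, 2, 8); Player 1 gets 4.
- D → Player II plays S (best of 5, 8, 3, 9, 2); Player 1 gets 1.
Maximizing over 6, 1, 4, 1, Player 1 chooses A. Subgame-perfect outcome: (A, S) with payoffs (6, 9).
Under simultaneous play:
Player 1's best replies: P→A; Q→D; R→B; S→A; T→A.
Player II's best replies: A→S; B→Q; C→T; D→S.
The unique mutual best reply is (A, S), giving (6, 9).
Sequential outcome (A, S) coincides with the Nash profile (A, S).

yes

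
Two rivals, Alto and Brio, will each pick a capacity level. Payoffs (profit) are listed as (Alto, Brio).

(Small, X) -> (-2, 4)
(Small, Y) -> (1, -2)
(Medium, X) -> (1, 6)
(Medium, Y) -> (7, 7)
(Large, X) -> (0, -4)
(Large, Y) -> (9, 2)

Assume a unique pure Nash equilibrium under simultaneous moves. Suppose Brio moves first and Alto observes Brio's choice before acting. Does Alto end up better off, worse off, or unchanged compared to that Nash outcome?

Alto best-responds to each possible Brio move:
- X → Alto plays Medium (best of -2, 1, 0); Brio gets 6.
- Y → Alto plays Large (best of 1, 7, 9); Brio gets 2.
Brio's induced payoffs are 6, 2, so Brio commits to X. Subgame-perfect outcome: (Medium, X) with payoffs (1, 6).
Now find the simultaneous Nash equilibrium.
Alto's best replies: X→Medium; Y→Large.
Brio's best replies: Small→X; Medium→Y; Large→Y.
Only (Large, Y) has each player best-responding; Nash payoffs (9, 2).
Alto earns 1 sequentially versus 9 at the Nash outcome: worse off.

worse off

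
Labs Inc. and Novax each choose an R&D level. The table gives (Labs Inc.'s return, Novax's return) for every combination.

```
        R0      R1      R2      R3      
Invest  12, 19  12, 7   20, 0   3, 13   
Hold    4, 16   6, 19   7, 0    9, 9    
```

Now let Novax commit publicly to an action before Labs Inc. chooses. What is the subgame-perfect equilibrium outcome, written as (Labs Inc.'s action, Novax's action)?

(Invest, R0)

Work backward from Labs Inc.'s decision.
- R0: Labs Inc. compares 12, 4 and picks Invest; Novax would get 19.
- R1: Labs Inc. compares 12, 6 and picks Invest; Novax would get 7.
- R2: Labs Inc. compares 20, 7 and picks Invest; Novax would get 0.
- R3: Labs Inc. compares 3, 9 and picks Hold; Novax would get 9.
Maximizing over 19, 7, 0, 9, Novax chooses R0. Subgame-perfect outcome: (Invest, R0) with payoffs (12, 19).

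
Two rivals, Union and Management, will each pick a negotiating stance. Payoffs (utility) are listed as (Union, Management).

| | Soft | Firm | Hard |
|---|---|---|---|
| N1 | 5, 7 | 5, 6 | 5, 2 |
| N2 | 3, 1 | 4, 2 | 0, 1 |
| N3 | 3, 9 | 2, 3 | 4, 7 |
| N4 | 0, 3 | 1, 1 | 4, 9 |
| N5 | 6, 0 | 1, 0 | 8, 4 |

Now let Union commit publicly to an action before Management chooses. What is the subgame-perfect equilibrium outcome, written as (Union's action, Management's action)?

(N5, Hard)

Management best-responds to each possible Union move:
- N1 → Management plays Soft (best of 7, 6, 2); Union gets 5.
- N2 → Management plays Firm (best of 1, 2, 1); Union gets 4.
- N3 → Management plays Soft (best of 9, 3, 7); Union gets 3.
- N4 → Management plays Hard (best of 3, 1, 9); Union gets 4.
- N5 → Management plays Hard (best of 0, 0, 4); Union gets 8.
Maximizing over 5, 4, 3, 4, 8, Union chooses N5. Subgame-perfect outcome: (N5, Hard) with payoffs (8, 4).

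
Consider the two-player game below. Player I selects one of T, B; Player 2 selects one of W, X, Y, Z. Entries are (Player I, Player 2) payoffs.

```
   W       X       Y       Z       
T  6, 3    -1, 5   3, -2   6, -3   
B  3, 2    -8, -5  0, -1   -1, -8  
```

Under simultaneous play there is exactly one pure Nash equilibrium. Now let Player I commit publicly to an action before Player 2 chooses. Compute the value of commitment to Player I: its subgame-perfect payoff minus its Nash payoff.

4

Work backward from Player 2's decision.
- T: Player 2 compares 3, 5, -2, -3 and picks X; Player I would get -1.
- B: Player 2 compares 2, -5, -1, -8 and picks W; Player I would get 3.
Among -1, 3, the best is 3 at B. Subgame-perfect outcome: (B, W) with payoffs (3, 2).
Now find the simultaneous Nash equilibrium.
Player I's best replies: W→T; X→T; Y→T; Z→T.
Player 2's best replies: T→X; B→W.
Only (T, X) has each player best-responding; Nash payoffs (-1, 5).
Player I's commitment gain: 3 − -1 = 4.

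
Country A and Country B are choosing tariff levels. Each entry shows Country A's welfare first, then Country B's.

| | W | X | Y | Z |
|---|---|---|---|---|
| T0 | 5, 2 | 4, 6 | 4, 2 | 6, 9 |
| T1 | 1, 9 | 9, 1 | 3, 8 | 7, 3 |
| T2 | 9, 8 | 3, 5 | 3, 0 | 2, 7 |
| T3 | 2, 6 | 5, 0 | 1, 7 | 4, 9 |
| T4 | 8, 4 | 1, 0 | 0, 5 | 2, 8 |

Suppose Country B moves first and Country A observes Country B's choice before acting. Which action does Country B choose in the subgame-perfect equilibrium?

W

Solve by backward induction (Country B leads).
- W: Country A compares 5, 1, 9, 2, 8 and picks T2; Country B would get 8.
- X: Country A compares 4, 9, 3, 5, 1 and picks T1; Country B would get 1.
- Y: Country A compares 4, 3, 3, 1, 0 and picks T0; Country B would get 2.
- Z: Country A compares 6, 7, 2, 4, 2 and picks T1; Country B would get 3.
Country B's induced payoffs are 8, 1, 2, 3, so Country B commits to W. Subgame-perfect outcome: (T2, W) with payoffs (9, 8).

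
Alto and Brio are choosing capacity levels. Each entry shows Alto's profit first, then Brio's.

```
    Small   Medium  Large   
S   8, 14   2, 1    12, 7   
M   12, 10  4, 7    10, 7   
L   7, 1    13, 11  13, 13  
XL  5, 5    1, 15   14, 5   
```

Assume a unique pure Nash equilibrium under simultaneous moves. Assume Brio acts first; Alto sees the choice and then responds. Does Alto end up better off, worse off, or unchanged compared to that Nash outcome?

Backward induction with Brio moving first.
- Small → Alto plays M (best of 8, 12, 7, 5); Brio gets 10.
- Medium → Alto plays L (best of 2, 4, 13, 1); Brio gets 11.
- Large → Alto plays XL (best of 12, 10, 13, 14); Brio gets 5.
Maximizing over 10, 11, 5, Brio chooses Medium. Subgame-perfect outcome: (L, Medium) with payoffs (13, 11).
For the simultaneous game, intersect best replies.
Alto's best replies: Small→M; Medium→L; Large→XL.
Brio's best replies: S→Small; M→Small; L→Large; XL→Medium.
The unique mutual best reply is (M, Small), giving (12, 10).
Alto earns 13 sequentially versus 12 at the Nash outcome: better off.

better off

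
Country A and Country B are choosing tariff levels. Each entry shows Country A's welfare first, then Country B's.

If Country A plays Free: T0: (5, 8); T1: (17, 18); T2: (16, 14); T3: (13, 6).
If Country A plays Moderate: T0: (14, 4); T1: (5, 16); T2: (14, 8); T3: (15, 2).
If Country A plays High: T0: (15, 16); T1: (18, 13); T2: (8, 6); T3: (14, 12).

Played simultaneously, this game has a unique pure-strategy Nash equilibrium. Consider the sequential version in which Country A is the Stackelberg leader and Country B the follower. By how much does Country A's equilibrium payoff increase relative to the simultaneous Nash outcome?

2

Solve by backward induction (Country A leads).
- Free: BR = T1, leader payoff 17.
- Moderate: BR = T1, leader payoff 5.
- High: BR = T0, leader payoff 15.
Country A's induced payoffs are 17, 5, 15, so Country A commits to Free. Subgame-perfect outcome: (Free, T1) with payoffs (17, 18).
Now find the simultaneous Nash equilibrium.
Country A's best replies: T0→High; T1→High; T2→Free; T3→Moderate.
Country B's best replies: Free→T1; Moderate→T1; High→T0.
Only (High, T0) has each player best-responding; Nash payoffs (15, 16).
Country A's commitment gain: 17 − 15 = 2.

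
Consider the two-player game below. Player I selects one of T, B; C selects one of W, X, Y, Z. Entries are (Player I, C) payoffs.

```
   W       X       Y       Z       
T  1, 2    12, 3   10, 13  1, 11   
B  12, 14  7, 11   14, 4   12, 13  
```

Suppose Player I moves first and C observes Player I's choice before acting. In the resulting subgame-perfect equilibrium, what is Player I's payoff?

12

Work backward from C's decision.
- T → C plays Y (best of 2, 3, 13, 11); Player I gets 10.
- B → C plays W (best of 14, 11, 4, 13); Player I gets 12.
Among 10, 12, the best is 12 at B. Subgame-perfect outcome: (B, W) with payoffs (12, 14).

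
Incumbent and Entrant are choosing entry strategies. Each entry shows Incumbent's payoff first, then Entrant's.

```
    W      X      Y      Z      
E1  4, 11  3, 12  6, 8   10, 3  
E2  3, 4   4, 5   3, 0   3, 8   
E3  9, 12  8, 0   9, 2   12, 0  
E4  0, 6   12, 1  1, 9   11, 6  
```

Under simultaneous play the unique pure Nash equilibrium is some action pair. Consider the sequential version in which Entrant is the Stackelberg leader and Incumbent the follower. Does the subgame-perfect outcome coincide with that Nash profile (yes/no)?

yes

Incumbent best-responds to each possible Entrant move:
- W: Incumbent compares 4, 3, 9, 0 and picks E3; Entrant would get 12.
- X: Incumbent compares 3, 4, 8, 12 and picks E4; Entrant would get 1.
- Y: Incumbent compares 6, 3, 9, 1 and picks E3; Entrant would get 2.
- Z: Incumbent compares 10, 3, 12, 11 and picks E3; Entrant would get 0.
Entrant's induced payoffs are 12, 1, 2, 0, so Entrant commits to W. Subgame-perfect outcome: (E3, W) with payoffs (9, 12).
Now find the simultaneous Nash equilibrium.
Incumbent's best replies: W→E3; X→E4; Y→E3; Z→E3.
Entrant's best replies: E1→X; E2→Z; E3→W; E4→Y.
The unique mutual best reply is (E3, W), giving (9, 12).
Sequential outcome (E3, W) coincides with the Nash profile (E3, W).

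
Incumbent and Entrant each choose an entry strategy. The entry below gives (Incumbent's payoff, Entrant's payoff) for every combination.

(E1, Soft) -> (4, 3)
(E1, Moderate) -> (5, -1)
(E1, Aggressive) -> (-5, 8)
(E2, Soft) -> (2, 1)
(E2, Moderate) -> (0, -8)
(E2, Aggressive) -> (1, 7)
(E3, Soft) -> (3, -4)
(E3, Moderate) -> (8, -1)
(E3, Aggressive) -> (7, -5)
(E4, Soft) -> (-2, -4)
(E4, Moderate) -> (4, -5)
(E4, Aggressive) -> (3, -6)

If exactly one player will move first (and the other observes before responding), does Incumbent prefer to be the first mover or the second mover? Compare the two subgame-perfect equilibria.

If Incumbent leads: Entrant's best replies are E1→Aggressive, E2→Aggressive, E3→Moderate, E4→Soft; Incumbent's induced payoffs -5, 1, 8, -2; outcome (E3, Moderate), payoffs (8, -1).
If Entrant leads: Incumbent's best replies are Soft→E1, Moderate→E3, Aggressive→E3; Entrant's induced payoffs 3, -1, -5; outcome (E1, Soft), payoffs (4, 3).
Incumbent gets 8 moving first and 4 moving second, so Incumbent prefers to move first.

first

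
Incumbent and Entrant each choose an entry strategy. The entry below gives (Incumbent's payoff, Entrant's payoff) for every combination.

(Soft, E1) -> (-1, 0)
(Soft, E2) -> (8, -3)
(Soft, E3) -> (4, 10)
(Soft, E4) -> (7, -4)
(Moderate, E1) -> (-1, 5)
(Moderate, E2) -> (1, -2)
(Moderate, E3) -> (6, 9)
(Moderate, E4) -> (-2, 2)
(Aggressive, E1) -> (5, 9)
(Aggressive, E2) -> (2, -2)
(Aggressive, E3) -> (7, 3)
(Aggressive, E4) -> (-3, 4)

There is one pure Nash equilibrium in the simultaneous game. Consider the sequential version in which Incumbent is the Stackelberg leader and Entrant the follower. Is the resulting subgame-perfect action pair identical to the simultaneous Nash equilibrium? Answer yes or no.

no

Backward induction with Incumbent moving first.
- Soft: Entrant compares 0, -3, 10, -4 and picks E3; Incumbent would get 4.
- Moderate: Entrant compares 5, -2, 9, 2 and picks E3; Incumbent would get 6.
- Aggressive: Entrant compares 9, -2, 3, 4 and picks E1; Incumbent would get 5.
Incumbent's induced payoffs are 4, 6, 5, so Incumbent commits to Moderate. Subgame-perfect outcome: (Moderate, E3) with payoffs (6, 9).
For the simultaneous game, intersect best replies.
Incumbent's best replies: E1→Aggressive; E2→Soft; E3→Aggressive; E4→Soft.
Entrant's best replies: Soft→E3; Moderate→E3; Aggressive→E1.
The unique mutual best reply is (Aggressive, E1), giving (5, 9).
Sequential outcome (Moderate, E3) differs from the Nash profile (Aggressive, E1).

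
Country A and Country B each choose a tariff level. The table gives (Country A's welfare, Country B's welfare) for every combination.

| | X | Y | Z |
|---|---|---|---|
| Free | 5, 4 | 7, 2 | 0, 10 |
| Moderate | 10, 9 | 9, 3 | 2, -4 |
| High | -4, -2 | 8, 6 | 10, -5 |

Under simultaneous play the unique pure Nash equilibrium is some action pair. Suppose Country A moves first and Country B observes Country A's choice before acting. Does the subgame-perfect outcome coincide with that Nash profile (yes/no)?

Country B best-responds to each possible Country A move:
- Free → Country B plays Z (best of 4, 2, 10); Country A gets 0.
- Moderate → Country B plays X (best of 9, 3, -4); Country A gets 10.
- High → Country B plays Y (best of -2, 6, -5); Country A gets 8.
Maximizing over 0, 10, 8, Country A chooses Moderate. Subgame-perfect outcome: (Moderate, X) with payoffs (10, 9).
Now find the simultaneous Nash equilibrium.
Country A's best replies: X→Moderate; Y→Moderate; Z→High.
Country B's best replies: Free→Z; Moderate→X; High→Y.
Only (Moderate, X) has each player best-responding; Nash payoffs (10, 9).
Sequential outcome (Moderate, X) coincides with the Nash profile (Moderate, X).

yes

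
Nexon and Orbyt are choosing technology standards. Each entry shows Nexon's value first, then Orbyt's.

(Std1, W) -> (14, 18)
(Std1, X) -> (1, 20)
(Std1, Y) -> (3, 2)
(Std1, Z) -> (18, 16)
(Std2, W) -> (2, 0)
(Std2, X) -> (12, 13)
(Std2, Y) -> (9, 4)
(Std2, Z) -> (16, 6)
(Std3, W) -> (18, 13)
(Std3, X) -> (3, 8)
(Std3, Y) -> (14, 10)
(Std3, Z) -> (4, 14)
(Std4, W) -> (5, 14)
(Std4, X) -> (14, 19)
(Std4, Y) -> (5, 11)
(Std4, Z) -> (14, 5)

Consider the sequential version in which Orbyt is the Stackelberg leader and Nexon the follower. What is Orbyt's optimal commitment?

X

Nexon best-responds to each possible Orbyt move:
- W: BR = Std3, leader payoff 13.
- X: BR = Std4, leader payoff 19.
- Y: BR = Std3, leader payoff 10.
- Z: BR = Std1, leader payoff 16.
Maximizing over 13, 19, 10, 16, Orbyt chooses X. Subgame-perfect outcome: (Std4, X) with payoffs (14, 19).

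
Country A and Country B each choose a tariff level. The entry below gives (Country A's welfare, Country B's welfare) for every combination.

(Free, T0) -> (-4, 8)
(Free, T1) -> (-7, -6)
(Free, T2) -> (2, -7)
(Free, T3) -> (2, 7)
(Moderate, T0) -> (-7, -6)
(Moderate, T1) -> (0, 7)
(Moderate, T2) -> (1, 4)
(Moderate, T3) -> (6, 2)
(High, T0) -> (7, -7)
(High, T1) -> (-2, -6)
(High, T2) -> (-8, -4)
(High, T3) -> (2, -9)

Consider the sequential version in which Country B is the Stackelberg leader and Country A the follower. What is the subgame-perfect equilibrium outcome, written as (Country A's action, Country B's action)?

(Moderate, T1)

Work backward from Country A's decision.
- T0 → Country A plays High (best of -4, -7, 7); Country B gets -7.
- T1 → Country A plays Moderate (best of -7, 0, -2); Country B gets 7.
- T2 → Country A plays Free (best of 2, 1, -8); Country B gets -7.
- T3 → Country A plays Moderate (best of 2, 6, 2); Country B gets 2.
Country B's induced payoffs are -7, 7, -7, 2, so Country B commits to T1. Subgame-perfect outcome: (Moderate, T1) with payoffs (0, 7).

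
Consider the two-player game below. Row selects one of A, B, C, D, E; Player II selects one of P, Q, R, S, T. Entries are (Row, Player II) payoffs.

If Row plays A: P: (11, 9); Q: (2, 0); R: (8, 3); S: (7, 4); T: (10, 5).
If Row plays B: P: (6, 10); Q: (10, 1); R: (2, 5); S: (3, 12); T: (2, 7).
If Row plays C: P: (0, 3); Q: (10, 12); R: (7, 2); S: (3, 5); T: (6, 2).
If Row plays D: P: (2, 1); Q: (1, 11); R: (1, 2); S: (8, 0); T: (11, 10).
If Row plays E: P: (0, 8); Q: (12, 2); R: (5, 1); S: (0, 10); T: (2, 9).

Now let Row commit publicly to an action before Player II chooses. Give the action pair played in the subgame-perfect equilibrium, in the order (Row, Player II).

(A, P)

Player II best-responds to each possible Row move:
- A: Player II compares 9, 0, 3, 4, 5 and picks P; Row would get 11.
- B: Player II compares 10, 1, 5, 12, 7 and picks S; Row would get 3.
- C: Player II compares 3, 12, 2, 5, 2 and picks Q; Row would get 10.
- D: Player II compares 1, 11, 2, 0, 10 and picks Q; Row would get 1.
- E: Player II compares 8, 2, 1, 10, 9 and picks S; Row would get 0.
Among 11, 3, 10, 1, 0, the best is 11 at A. Subgame-perfect outcome: (A, P) with payoffs (11, 9).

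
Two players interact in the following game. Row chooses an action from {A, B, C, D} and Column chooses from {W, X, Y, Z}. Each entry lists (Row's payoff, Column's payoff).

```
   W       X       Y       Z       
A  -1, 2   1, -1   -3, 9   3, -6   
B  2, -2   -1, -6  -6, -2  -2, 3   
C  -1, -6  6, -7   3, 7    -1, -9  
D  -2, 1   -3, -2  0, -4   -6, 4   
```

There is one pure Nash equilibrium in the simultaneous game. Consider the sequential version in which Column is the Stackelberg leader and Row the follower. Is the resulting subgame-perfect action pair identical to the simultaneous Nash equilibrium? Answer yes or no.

yes

Solve by backward induction (Column leads).
- W: BR = B, leader payoff -2.
- X: BR = C, leader payoff -7.
- Y: BR = C, leader payoff 7.
- Z: BR = A, leader payoff -6.
Column's induced payoffs are -2, -7, 7, -6, so Column commits to Y. Subgame-perfect outcome: (C, Y) with payoffs (3, 7).
For the simultaneous game, intersect best replies.
Row's best replies: W→B; X→C; Y→C; Z→A.
Column's best replies: A→Y; B→Z; C→Y; D→Z.
The unique mutual best reply is (C, Y), giving (3, 7).
Sequential outcome (C, Y) coincides with the Nash profile (C, Y).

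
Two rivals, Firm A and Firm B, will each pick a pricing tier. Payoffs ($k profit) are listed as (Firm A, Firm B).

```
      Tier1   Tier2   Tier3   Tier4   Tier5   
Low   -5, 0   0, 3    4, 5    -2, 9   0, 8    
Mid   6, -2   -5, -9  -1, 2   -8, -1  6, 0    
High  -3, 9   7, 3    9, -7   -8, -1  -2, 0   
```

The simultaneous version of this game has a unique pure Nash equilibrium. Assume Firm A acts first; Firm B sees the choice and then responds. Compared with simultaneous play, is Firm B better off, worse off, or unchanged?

worse off

Backward induction with Firm A moving first.
- Low: BR = Tier4, leader payoff -2.
- Mid: BR = Tier3, leader payoff -1.
- High: BR = Tier1, leader payoff -3.
Maximizing over -2, -1, -3, Firm A chooses Mid. Subgame-perfect outcome: (Mid, Tier3) with payoffs (-1, 2).
Under simultaneous play:
Firm A's best replies: Tier1→Mid; Tier2→High; Tier3→High; Tier4→Low; Tier5→Mid.
Firm B's best replies: Low→Tier4; Mid→Tier3; High→Tier1.
Only (Low, Tier4) has each player best-responding; Nash payoffs (-2, 9).
Firm B earns 2 sequentially versus 9 at the Nash outcome: worse off.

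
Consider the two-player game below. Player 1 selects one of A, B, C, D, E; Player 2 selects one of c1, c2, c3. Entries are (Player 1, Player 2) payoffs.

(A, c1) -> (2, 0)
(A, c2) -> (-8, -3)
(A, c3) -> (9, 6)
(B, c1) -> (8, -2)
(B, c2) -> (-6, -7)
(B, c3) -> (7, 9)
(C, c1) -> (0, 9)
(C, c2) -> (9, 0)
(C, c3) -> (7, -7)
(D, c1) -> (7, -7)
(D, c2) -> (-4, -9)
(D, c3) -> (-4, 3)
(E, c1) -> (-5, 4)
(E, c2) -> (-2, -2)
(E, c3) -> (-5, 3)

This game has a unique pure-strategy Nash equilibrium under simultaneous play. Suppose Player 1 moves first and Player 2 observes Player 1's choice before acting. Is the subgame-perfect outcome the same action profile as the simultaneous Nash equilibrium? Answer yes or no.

Work backward from Player 2's decision.
- A: Player 2 compares 0, -3, 6 and picks c3; Player 1 would get 9.
- B: Player 2 compares -2, -7, 9 and picks c3; Player 1 would get 7.
- C: Player 2 compares 9, 0, -7 and picks c1; Player 1 would get 0.
- D: Player 2 compares -7, -9, 3 and picks c3; Player 1 would get -4.
- E: Player 2 compares 4, -2, 3 and picks c1; Player 1 would get -5.
Maximizing over 9, 7, 0, -4, -5, Player 1 chooses A. Subgame-perfect outcome: (A, c3) with payoffs (9, 6).
Under simultaneous play:
Player 1's best replies: c1→B; c2→C; c3→A.
Player 2's best replies: A→c3; B→c3; C→c1; D→c3; E→c1.
The unique mutual best reply is (A, c3), giving (9, 6).
Sequential outcome (A, c3) coincides with the Nash profile (A, c3).

yes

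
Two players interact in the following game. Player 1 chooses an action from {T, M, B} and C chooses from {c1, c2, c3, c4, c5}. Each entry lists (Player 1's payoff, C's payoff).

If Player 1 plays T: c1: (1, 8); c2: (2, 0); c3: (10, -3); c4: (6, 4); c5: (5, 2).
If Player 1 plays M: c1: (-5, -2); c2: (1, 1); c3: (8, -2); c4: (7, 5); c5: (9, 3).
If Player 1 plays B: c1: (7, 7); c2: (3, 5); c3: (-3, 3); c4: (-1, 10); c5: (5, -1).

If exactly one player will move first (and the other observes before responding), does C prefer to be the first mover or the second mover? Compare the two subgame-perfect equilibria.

first

If Player 1 leads: C's best replies are T→c1, M→c4, B→c4; Player 1's induced payoffs 1, 7, -1; outcome (M, c4), payoffs (7, 5).
If C leads: Player 1's best replies are c1→B, c2→B, c3→T, c4→M, c5→M; C's induced payoffs 7, 5, -3, 5, 3; outcome (B, c1), payoffs (7, 7).
C gets 7 moving first and 5 moving second, so C prefers to move first.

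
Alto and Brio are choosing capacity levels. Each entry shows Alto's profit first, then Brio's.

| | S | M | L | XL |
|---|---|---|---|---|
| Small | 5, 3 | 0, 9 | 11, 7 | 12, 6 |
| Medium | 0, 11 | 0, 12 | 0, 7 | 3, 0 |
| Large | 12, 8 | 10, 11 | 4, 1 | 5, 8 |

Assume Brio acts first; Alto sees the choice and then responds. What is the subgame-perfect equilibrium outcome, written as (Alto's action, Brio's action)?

Work backward from Alto's decision.
- S → Alto plays Large (best of 5, 0, 12); Brio gets 8.
- M → Alto plays Large (best of 0, 0, 10); Brio gets 11.
- L → Alto plays Small (best of 11, 0, 4); Brio gets 7.
- XL → Alto plays Small (best of 12, 3, 5); Brio gets 6.
Among 8, 11, 7, 6, the best is 11 at M. Subgame-perfect outcome: (Large, M) with payoffs (10, 11).

(Large, M)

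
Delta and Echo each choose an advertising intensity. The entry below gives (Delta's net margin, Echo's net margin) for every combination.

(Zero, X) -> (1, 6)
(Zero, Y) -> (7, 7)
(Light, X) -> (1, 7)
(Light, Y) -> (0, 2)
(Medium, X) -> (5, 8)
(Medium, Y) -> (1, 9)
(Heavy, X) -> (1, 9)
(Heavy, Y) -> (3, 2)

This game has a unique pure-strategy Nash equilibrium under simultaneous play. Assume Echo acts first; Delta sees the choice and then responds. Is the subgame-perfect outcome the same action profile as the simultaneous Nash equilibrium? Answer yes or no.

no

Solve by backward induction (Echo leads).
- X: Delta compares 1, 1, 5, 1 and picks Medium; Echo would get 8.
- Y: Delta compares 7, 0, 1, 3 and picks Zero; Echo would get 7.
Among 8, 7, the best is 8 at X. Subgame-perfect outcome: (Medium, X) with payoffs (5, 8).
Now find the simultaneous Nash equilibrium.
Delta's best replies: X→Medium; Y→Zero.
Echo's best replies: Zero→Y; Light→X; Medium→Y; Heavy→X.
Only (Zero, Y) has each player best-responding; Nash payoffs (7, 7).
Sequential outcome (Medium, X) differs from the Nash profile (Zero, Y).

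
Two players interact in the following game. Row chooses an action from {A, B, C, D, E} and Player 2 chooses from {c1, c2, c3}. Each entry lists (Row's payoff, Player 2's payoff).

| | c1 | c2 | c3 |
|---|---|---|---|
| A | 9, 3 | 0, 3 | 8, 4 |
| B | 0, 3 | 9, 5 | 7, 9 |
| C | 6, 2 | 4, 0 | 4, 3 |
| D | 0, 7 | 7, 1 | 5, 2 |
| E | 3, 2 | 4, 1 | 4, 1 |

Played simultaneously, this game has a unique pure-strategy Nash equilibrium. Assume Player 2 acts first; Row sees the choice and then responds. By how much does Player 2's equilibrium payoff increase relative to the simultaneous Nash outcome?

Work backward from Row's decision.
- c1: Row compares 9, 0, 6, 0, 3 and picks A; Player 2 would get 3.
- c2: Row compares 0, 9, 4, 7, 4 and picks B; Player 2 would get 5.
- c3: Row compares 8, 7, 4, 5, 4 and picks A; Player 2 would get 4.
Among 3, 5, 4, the best is 5 at c2. Subgame-perfect outcome: (B, c2) with payoffs (9, 5).
For the simultaneous game, intersect best replies.
Row's best replies: c1→A; c2→B; c3→A.
Player 2's best replies: A→c3; B→c3; C→c3; D→c1; E→c1.
Only (A, c3) has each player best-responding; Nash payoffs (8, 4).
Player 2's commitment gain: 5 − 4 = 1.

1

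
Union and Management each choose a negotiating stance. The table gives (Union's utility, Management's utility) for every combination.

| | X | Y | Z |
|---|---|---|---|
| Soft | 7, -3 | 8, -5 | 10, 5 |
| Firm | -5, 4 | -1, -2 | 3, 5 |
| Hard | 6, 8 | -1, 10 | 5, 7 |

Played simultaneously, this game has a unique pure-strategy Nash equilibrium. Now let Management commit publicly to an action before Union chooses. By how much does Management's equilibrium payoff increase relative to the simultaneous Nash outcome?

Backward induction with Management moving first.
- X → Union plays Soft (best of 7, -5, 6); Management gets -3.
- Y → Union plays Soft (best of 8, -1, -1); Management gets -5.
- Z → Union plays Soft (best of 10, 3, 5); Management gets 5.
Management's induced payoffs are -3, -5, 5, so Management commits to Z. Subgame-perfect outcome: (Soft, Z) with payoffs (10, 5).
Now find the simultaneous Nash equilibrium.
Union's best replies: X→Soft; Y→Soft; Z→Soft.
Management's best replies: Soft→Z; Firm→Z; Hard→Y.
Only (Soft, Z) has each player best-responding; Nash payoffs (10, 5).
Management's commitment gain: 5 − 5 = 0.

0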